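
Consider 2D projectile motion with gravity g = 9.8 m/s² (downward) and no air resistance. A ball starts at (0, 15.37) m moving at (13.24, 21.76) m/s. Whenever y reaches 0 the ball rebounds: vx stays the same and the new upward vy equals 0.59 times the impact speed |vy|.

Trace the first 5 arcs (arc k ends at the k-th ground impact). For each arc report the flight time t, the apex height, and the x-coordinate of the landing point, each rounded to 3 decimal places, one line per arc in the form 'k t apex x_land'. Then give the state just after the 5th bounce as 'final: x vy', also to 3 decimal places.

Arc 1: start y=15.370, vy=21.760 → t=5.061, apex=39.528, x_land=67.003, impact vy=-27.834
  bounce: vy ← 0.59·27.834 = 16.422
Arc 2: start y=0.000, vy=16.422 → t=3.351, apex=13.760, x_land=111.377, impact vy=-16.422
  bounce: vy ← 0.59·16.422 = 9.689
Arc 3: start y=0.000, vy=9.689 → t=1.977, apex=4.790, x_land=137.557, impact vy=-9.689
  bounce: vy ← 0.59·9.689 = 5.717
Arc 4: start y=0.000, vy=5.717 → t=1.167, apex=1.667, x_land=153.003, impact vy=-5.717
  bounce: vy ← 0.59·5.717 = 3.373
Arc 5: start y=0.000, vy=3.373 → t=0.688, apex=0.580, x_land=162.117, impact vy=-3.373
  bounce: vy ← 0.59·3.373 = 1.990

1 5.061 39.528 67.003
2 3.351 13.760 111.377
3 1.977 4.790 137.557
4 1.167 1.667 153.003
5 0.688 0.580 162.117
final: 162.117 1.990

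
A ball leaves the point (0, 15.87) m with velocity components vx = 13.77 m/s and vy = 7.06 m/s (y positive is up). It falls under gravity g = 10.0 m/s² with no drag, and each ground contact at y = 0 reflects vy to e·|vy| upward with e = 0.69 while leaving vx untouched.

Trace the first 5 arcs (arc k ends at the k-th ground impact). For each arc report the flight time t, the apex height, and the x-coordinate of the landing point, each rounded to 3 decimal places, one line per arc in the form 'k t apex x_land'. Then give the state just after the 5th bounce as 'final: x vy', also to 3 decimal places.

Arc 1: start y=15.870, vy=7.060 → t=2.622, apex=18.362, x_land=36.110, impact vy=-19.164
  bounce: vy ← 0.69·19.164 = 13.223
Arc 2: start y=0.000, vy=13.223 → t=2.645, apex=8.742, x_land=72.526, impact vy=-13.223
  bounce: vy ← 0.69·13.223 = 9.124
Arc 3: start y=0.000, vy=9.124 → t=1.825, apex=4.162, x_land=97.653, impact vy=-9.124
  bounce: vy ← 0.69·9.124 = 6.295
Arc 4: start y=0.000, vy=6.295 → t=1.259, apex=1.982, x_land=114.990, impact vy=-6.295
  bounce: vy ← 0.69·6.295 = 4.344
Arc 5: start y=0.000, vy=4.344 → t=0.869, apex=0.943, x_land=126.953, impact vy=-4.344
  bounce: vy ← 0.69·4.344 = 2.997

1 2.622 18.362 36.110
2 2.645 8.742 72.526
3 1.825 4.162 97.653
4 1.259 1.982 114.990
5 0.869 0.943 126.953
final: 126.953 2.997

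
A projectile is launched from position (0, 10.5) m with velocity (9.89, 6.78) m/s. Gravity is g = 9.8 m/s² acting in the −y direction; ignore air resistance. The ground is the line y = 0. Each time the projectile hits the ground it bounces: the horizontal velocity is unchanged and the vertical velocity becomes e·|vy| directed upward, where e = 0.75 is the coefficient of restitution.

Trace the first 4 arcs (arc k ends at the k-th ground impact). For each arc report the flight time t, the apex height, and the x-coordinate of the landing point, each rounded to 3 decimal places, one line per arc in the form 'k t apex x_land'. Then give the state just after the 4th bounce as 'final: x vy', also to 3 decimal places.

1 2.311 12.845 22.855
2 2.429 7.225 46.875
3 1.821 4.064 64.889
4 1.366 2.286 78.400
final: 78.400 5.020

Arc 1: start y=10.500, vy=6.780 → t=2.311, apex=12.845, x_land=22.855, impact vy=-15.867
  bounce: vy ← 0.75·15.867 = 11.900
Arc 2: start y=0.000, vy=11.900 → t=2.429, apex=7.225, x_land=46.875, impact vy=-11.900
  bounce: vy ← 0.75·11.900 = 8.925
Arc 3: start y=0.000, vy=8.925 → t=1.821, apex=4.064, x_land=64.889, impact vy=-8.925
  bounce: vy ← 0.75·8.925 = 6.694
Arc 4: start y=0.000, vy=6.694 → t=1.366, apex=2.286, x_land=78.400, impact vy=-6.694
  bounce: vy ← 0.75·6.694 = 5.020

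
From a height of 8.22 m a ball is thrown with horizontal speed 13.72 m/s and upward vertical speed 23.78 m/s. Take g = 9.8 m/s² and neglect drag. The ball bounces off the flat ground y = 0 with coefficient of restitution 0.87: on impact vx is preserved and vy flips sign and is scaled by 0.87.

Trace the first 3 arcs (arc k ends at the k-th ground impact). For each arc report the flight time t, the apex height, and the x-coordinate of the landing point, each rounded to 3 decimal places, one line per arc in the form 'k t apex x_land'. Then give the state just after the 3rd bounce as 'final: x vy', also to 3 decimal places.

1 5.177 37.071 71.030
2 4.786 28.059 136.693
3 4.164 21.238 193.821
final: 193.821 17.750

Arc 1: start y=8.220, vy=23.780 → t=5.177, apex=37.071, x_land=71.030, impact vy=-26.956
  bounce: vy ← 0.87·26.956 = 23.451
Arc 2: start y=0.000, vy=23.451 → t=4.786, apex=28.059, x_land=136.693, impact vy=-23.451
  bounce: vy ← 0.87·23.451 = 20.403
Arc 3: start y=0.000, vy=20.403 → t=4.164, apex=21.238, x_land=193.821, impact vy=-20.403
  bounce: vy ← 0.87·20.403 = 17.750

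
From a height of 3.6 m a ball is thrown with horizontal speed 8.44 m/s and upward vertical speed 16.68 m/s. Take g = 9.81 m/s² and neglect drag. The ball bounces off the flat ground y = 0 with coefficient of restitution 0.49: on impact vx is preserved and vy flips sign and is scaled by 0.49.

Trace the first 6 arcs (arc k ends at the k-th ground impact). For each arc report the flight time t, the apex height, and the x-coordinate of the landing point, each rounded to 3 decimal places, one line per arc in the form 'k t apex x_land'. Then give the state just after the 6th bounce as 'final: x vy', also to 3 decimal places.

Arc 1: start y=3.600, vy=16.680 → t=3.604, apex=17.781, x_land=30.420, impact vy=-18.678
  bounce: vy ← 0.49·18.678 = 9.152
Arc 2: start y=0.000, vy=9.152 → t=1.866, apex=4.269, x_land=46.168, impact vy=-9.152
  bounce: vy ← 0.49·9.152 = 4.485
Arc 3: start y=0.000, vy=4.485 → t=0.914, apex=1.025, x_land=53.884, impact vy=-4.485
  bounce: vy ← 0.49·4.485 = 2.197
Arc 4: start y=0.000, vy=2.197 → t=0.448, apex=0.246, x_land=57.665, impact vy=-2.197
  bounce: vy ← 0.49·2.197 = 1.077
Arc 5: start y=0.000, vy=1.077 → t=0.220, apex=0.059, x_land=59.518, impact vy=-1.077
  bounce: vy ← 0.49·1.077 = 0.528
Arc 6: start y=0.000, vy=0.528 → t=0.108, apex=0.014, x_land=60.426, impact vy=-0.528
  bounce: vy ← 0.49·0.528 = 0.259

1 3.604 17.781 30.420
2 1.866 4.269 46.168
3 0.914 1.025 53.884
4 0.448 0.246 57.665
5 0.220 0.059 59.518
6 0.108 0.014 60.426
final: 60.426 0.259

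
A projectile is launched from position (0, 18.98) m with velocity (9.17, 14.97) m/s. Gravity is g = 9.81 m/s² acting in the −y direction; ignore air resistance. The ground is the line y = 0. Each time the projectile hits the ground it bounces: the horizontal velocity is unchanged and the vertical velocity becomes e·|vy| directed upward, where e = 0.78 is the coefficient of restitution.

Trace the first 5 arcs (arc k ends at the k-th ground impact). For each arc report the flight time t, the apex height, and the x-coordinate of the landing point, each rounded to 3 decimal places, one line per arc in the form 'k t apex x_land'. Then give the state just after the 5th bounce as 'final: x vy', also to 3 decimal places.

Arc 1: start y=18.980, vy=14.970 → t=4.016, apex=30.402, x_land=36.823, impact vy=-24.423
  bounce: vy ← 0.78·24.423 = 19.050
Arc 2: start y=0.000, vy=19.050 → t=3.884, apex=18.497, x_land=72.438, impact vy=-19.050
  bounce: vy ← 0.78·19.050 = 14.859
Arc 3: start y=0.000, vy=14.859 → t=3.029, apex=11.253, x_land=100.217, impact vy=-14.859
  bounce: vy ← 0.78·14.859 = 11.590
Arc 4: start y=0.000, vy=11.590 → t=2.363, apex=6.847, x_land=121.885, impact vy=-11.590
  bounce: vy ← 0.78·11.590 = 9.040
Arc 5: start y=0.000, vy=9.040 → t=1.843, apex=4.165, x_land=138.786, impact vy=-9.040
  bounce: vy ← 0.78·9.040 = 7.051

1 4.016 30.402 36.823
2 3.884 18.497 72.438
3 3.029 11.253 100.217
4 2.363 6.847 121.885
5 1.843 4.165 138.786
final: 138.786 7.051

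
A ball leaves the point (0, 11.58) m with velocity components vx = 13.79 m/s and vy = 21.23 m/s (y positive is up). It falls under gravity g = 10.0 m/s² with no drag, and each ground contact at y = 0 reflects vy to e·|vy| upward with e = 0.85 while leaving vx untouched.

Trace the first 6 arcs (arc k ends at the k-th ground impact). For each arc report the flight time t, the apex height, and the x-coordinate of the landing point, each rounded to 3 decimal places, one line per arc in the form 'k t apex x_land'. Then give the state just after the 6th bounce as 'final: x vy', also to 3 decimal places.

1 4.735 34.116 65.297
2 4.441 24.649 126.533
3 3.775 17.809 178.583
4 3.208 12.867 222.826
5 2.727 9.296 260.433
6 2.318 6.716 292.398
final: 292.398 9.852

Arc 1: start y=11.580, vy=21.230 → t=4.735, apex=34.116, x_land=65.297, impact vy=-26.121
  bounce: vy ← 0.85·26.121 = 22.203
Arc 2: start y=0.000, vy=22.203 → t=4.441, apex=24.649, x_land=126.533, impact vy=-22.203
  bounce: vy ← 0.85·22.203 = 18.873
Arc 3: start y=0.000, vy=18.873 → t=3.775, apex=17.809, x_land=178.583, impact vy=-18.873
  bounce: vy ← 0.85·18.873 = 16.042
Arc 4: start y=0.000, vy=16.042 → t=3.208, apex=12.867, x_land=222.826, impact vy=-16.042
  bounce: vy ← 0.85·16.042 = 13.635
Arc 5: start y=0.000, vy=13.635 → t=2.727, apex=9.296, x_land=260.433, impact vy=-13.635
  bounce: vy ← 0.85·13.635 = 11.590
Arc 6: start y=0.000, vy=11.590 → t=2.318, apex=6.716, x_land=292.398, impact vy=-11.590
  bounce: vy ← 0.85·11.590 = 9.852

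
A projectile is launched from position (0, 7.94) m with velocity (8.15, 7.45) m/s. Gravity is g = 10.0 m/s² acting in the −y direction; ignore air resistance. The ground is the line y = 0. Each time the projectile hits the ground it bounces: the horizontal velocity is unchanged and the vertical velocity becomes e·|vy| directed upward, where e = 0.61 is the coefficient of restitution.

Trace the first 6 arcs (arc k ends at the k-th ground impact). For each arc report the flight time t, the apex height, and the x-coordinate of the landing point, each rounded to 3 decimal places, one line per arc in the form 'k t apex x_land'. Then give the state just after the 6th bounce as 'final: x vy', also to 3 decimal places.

Arc 1: start y=7.940, vy=7.450 → t=2.209, apex=10.715, x_land=18.003, impact vy=-14.639
  bounce: vy ← 0.61·14.639 = 8.930
Arc 2: start y=0.000, vy=8.930 → t=1.786, apex=3.987, x_land=32.558, impact vy=-8.930
  bounce: vy ← 0.61·8.930 = 5.447
Arc 3: start y=0.000, vy=5.447 → t=1.089, apex=1.484, x_land=41.437, impact vy=-5.447
  bounce: vy ← 0.61·5.447 = 3.323
Arc 4: start y=0.000, vy=3.323 → t=0.665, apex=0.552, x_land=46.853, impact vy=-3.323
  bounce: vy ← 0.61·3.323 = 2.027
Arc 5: start y=0.000, vy=2.027 → t=0.405, apex=0.205, x_land=50.157, impact vy=-2.027
  bounce: vy ← 0.61·2.027 = 1.236
Arc 6: start y=0.000, vy=1.236 → t=0.247, apex=0.076, x_land=52.173, impact vy=-1.236
  bounce: vy ← 0.61·1.236 = 0.754

1 2.209 10.715 18.003
2 1.786 3.987 32.558
3 1.089 1.484 41.437
4 0.665 0.552 46.853
5 0.405 0.205 50.157
6 0.247 0.076 52.173
final: 52.173 0.754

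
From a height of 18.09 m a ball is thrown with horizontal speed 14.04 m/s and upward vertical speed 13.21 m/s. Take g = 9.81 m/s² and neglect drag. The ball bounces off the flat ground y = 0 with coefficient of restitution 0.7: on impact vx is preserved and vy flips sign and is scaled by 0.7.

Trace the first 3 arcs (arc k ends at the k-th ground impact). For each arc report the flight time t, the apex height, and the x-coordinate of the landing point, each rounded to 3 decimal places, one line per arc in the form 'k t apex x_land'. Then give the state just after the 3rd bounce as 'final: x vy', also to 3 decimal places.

Arc 1: start y=18.090, vy=13.210 → t=3.692, apex=26.984, x_land=51.837, impact vy=-23.009
  bounce: vy ← 0.7·23.009 = 16.107
Arc 2: start y=0.000, vy=16.107 → t=3.284, apex=13.222, x_land=97.940, impact vy=-16.107
  bounce: vy ← 0.7·16.107 = 11.275
Arc 3: start y=0.000, vy=11.275 → t=2.299, apex=6.479, x_land=130.212, impact vy=-11.275
  bounce: vy ← 0.7·11.275 = 7.892

1 3.692 26.984 51.837
2 3.284 13.222 97.940
3 2.299 6.479 130.212
final: 130.212 7.892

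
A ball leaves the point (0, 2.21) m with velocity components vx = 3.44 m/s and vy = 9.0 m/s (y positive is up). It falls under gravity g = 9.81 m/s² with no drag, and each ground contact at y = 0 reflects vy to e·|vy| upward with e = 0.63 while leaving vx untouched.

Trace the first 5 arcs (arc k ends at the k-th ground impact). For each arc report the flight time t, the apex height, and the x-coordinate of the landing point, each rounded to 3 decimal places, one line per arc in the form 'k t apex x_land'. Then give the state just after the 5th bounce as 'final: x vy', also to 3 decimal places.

Arc 1: start y=2.210, vy=9.000 → t=2.054, apex=6.338, x_land=7.066, impact vy=-11.152
  bounce: vy ← 0.63·11.152 = 7.026
Arc 2: start y=0.000, vy=7.026 → t=1.432, apex=2.516, x_land=11.994, impact vy=-7.026
  bounce: vy ← 0.63·7.026 = 4.426
Arc 3: start y=0.000, vy=4.426 → t=0.902, apex=0.998, x_land=15.098, impact vy=-4.426
  bounce: vy ← 0.63·4.426 = 2.788
Arc 4: start y=0.000, vy=2.788 → t=0.568, apex=0.396, x_land=17.053, impact vy=-2.788
  bounce: vy ← 0.63·2.788 = 1.757
Arc 5: start y=0.000, vy=1.757 → t=0.358, apex=0.157, x_land=18.285, impact vy=-1.757
  bounce: vy ← 0.63·1.757 = 1.107

1 2.054 6.338 7.066
2 1.432 2.516 11.994
3 0.902 0.998 15.098
4 0.568 0.396 17.053
5 0.358 0.157 18.285
final: 18.285 1.107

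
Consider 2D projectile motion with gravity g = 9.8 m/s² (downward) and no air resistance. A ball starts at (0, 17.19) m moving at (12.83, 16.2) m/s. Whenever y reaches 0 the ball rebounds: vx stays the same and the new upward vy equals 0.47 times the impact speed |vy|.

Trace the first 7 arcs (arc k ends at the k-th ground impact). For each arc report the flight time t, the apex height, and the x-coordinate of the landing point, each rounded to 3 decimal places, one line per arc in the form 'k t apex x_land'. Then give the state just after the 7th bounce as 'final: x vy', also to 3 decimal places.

1 4.151 30.580 53.260
2 2.348 6.755 83.388
3 1.104 1.492 97.549
4 0.519 0.330 104.204
5 0.244 0.073 107.332
6 0.115 0.016 108.802
7 0.054 0.004 109.493
final: 109.493 0.124

Arc 1: start y=17.190, vy=16.200 → t=4.151, apex=30.580, x_land=53.260, impact vy=-24.482
  bounce: vy ← 0.47·24.482 = 11.506
Arc 2: start y=0.000, vy=11.506 → t=2.348, apex=6.755, x_land=83.388, impact vy=-11.506
  bounce: vy ← 0.47·11.506 = 5.408
Arc 3: start y=0.000, vy=5.408 → t=1.104, apex=1.492, x_land=97.549, impact vy=-5.408
  bounce: vy ← 0.47·5.408 = 2.542
Arc 4: start y=0.000, vy=2.542 → t=0.519, apex=0.330, x_land=104.204, impact vy=-2.542
  bounce: vy ← 0.47·2.542 = 1.195
Arc 5: start y=0.000, vy=1.195 → t=0.244, apex=0.073, x_land=107.332, impact vy=-1.195
  bounce: vy ← 0.47·1.195 = 0.561
Arc 6: start y=0.000, vy=0.561 → t=0.115, apex=0.016, x_land=108.802, impact vy=-0.561
  bounce: vy ← 0.47·0.561 = 0.264
Arc 7: start y=0.000, vy=0.264 → t=0.054, apex=0.004, x_land=109.493, impact vy=-0.264
  bounce: vy ← 0.47·0.264 = 0.124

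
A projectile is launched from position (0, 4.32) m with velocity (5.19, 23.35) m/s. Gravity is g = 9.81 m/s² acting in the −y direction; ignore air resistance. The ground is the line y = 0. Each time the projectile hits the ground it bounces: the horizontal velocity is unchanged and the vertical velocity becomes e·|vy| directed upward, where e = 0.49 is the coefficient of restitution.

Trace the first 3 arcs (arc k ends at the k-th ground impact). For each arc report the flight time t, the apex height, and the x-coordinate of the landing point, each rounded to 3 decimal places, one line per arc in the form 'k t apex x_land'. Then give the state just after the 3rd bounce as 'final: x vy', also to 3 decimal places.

Arc 1: start y=4.320, vy=23.350 → t=4.939, apex=32.109, x_land=25.632, impact vy=-25.099
  bounce: vy ← 0.49·25.099 = 12.299
Arc 2: start y=0.000, vy=12.299 → t=2.507, apex=7.709, x_land=38.646, impact vy=-12.299
  bounce: vy ← 0.49·12.299 = 6.026
Arc 3: start y=0.000, vy=6.026 → t=1.229, apex=1.851, x_land=45.022, impact vy=-6.026
  bounce: vy ← 0.49·6.026 = 2.953

1 4.939 32.109 25.632
2 2.507 7.709 38.646
3 1.229 1.851 45.022
final: 45.022 2.953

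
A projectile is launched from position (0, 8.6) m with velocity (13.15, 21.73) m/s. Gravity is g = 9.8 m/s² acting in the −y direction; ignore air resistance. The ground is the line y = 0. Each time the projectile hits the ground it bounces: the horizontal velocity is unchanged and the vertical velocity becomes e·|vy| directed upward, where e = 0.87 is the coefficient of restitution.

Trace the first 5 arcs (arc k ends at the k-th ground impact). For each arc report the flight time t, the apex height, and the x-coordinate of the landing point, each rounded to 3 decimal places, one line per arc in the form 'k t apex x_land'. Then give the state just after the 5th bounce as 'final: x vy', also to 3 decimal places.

1 4.800 32.691 63.124
2 4.494 24.744 122.225
3 3.910 18.729 173.643
4 3.402 14.176 218.376
5 2.960 10.730 257.294
final: 257.294 12.617

Arc 1: start y=8.600, vy=21.730 → t=4.800, apex=32.691, x_land=63.124, impact vy=-25.313
  bounce: vy ← 0.87·25.313 = 22.022
Arc 2: start y=0.000, vy=22.022 → t=4.494, apex=24.744, x_land=122.225, impact vy=-22.022
  bounce: vy ← 0.87·22.022 = 19.159
Arc 3: start y=0.000, vy=19.159 → t=3.910, apex=18.729, x_land=173.643, impact vy=-19.159
  bounce: vy ← 0.87·19.159 = 16.669
Arc 4: start y=0.000, vy=16.669 → t=3.402, apex=14.176, x_land=218.376, impact vy=-16.669
  bounce: vy ← 0.87·16.669 = 14.502
Arc 5: start y=0.000, vy=14.502 → t=2.960, apex=10.730, x_land=257.294, impact vy=-14.502
  bounce: vy ← 0.87·14.502 = 12.617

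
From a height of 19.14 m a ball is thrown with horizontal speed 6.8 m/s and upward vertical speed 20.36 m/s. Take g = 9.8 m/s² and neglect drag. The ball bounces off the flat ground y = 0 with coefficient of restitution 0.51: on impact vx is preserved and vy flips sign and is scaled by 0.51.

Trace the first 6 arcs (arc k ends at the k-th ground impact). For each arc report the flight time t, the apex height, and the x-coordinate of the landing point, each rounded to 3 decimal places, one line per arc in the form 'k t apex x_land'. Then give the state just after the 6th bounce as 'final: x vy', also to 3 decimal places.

1 4.945 40.289 33.626
2 2.925 10.479 53.515
3 1.492 2.726 63.658
4 0.761 0.709 68.831
5 0.388 0.184 71.469
6 0.198 0.048 72.815
final: 72.815 0.494

Arc 1: start y=19.140, vy=20.360 → t=4.945, apex=40.289, x_land=33.626, impact vy=-28.101
  bounce: vy ← 0.51·28.101 = 14.332
Arc 2: start y=0.000, vy=14.332 → t=2.925, apex=10.479, x_land=53.515, impact vy=-14.332
  bounce: vy ← 0.51·14.332 = 7.309
Arc 3: start y=0.000, vy=7.309 → t=1.492, apex=2.726, x_land=63.658, impact vy=-7.309
  bounce: vy ← 0.51·7.309 = 3.728
Arc 4: start y=0.000, vy=3.728 → t=0.761, apex=0.709, x_land=68.831, impact vy=-3.728
  bounce: vy ← 0.51·3.728 = 1.901
Arc 5: start y=0.000, vy=1.901 → t=0.388, apex=0.184, x_land=71.469, impact vy=-1.901
  bounce: vy ← 0.51·1.901 = 0.970
Arc 6: start y=0.000, vy=0.970 → t=0.198, apex=0.048, x_land=72.815, impact vy=-0.970
  bounce: vy ← 0.51·0.970 = 0.494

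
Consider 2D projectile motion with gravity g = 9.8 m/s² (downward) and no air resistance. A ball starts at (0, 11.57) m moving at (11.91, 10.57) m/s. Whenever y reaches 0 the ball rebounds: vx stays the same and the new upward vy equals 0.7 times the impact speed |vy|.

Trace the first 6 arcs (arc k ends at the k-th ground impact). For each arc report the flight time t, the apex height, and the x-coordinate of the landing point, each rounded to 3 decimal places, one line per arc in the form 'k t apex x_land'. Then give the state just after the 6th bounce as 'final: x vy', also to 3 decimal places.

Arc 1: start y=11.570, vy=10.570 → t=2.956, apex=17.270, x_land=35.205, impact vy=-18.398
  bounce: vy ← 0.7·18.398 = 12.879
Arc 2: start y=0.000, vy=12.879 → t=2.628, apex=8.462, x_land=66.509, impact vy=-12.879
  bounce: vy ← 0.7·12.879 = 9.015
Arc 3: start y=0.000, vy=9.015 → t=1.840, apex=4.147, x_land=88.421, impact vy=-9.015
  bounce: vy ← 0.7·9.015 = 6.311
Arc 4: start y=0.000, vy=6.311 → t=1.288, apex=2.032, x_land=103.760, impact vy=-6.311
  bounce: vy ← 0.7·6.311 = 4.417
Arc 5: start y=0.000, vy=4.417 → t=0.902, apex=0.996, x_land=114.497, impact vy=-4.417
  bounce: vy ← 0.7·4.417 = 3.092
Arc 6: start y=0.000, vy=3.092 → t=0.631, apex=0.488, x_land=122.013, impact vy=-3.092
  bounce: vy ← 0.7·3.092 = 2.165

1 2.956 17.270 35.205
2 2.628 8.462 66.509
3 1.840 4.147 88.421
4 1.288 2.032 103.760
5 0.902 0.996 114.497
6 0.631 0.488 122.013
final: 122.013 2.165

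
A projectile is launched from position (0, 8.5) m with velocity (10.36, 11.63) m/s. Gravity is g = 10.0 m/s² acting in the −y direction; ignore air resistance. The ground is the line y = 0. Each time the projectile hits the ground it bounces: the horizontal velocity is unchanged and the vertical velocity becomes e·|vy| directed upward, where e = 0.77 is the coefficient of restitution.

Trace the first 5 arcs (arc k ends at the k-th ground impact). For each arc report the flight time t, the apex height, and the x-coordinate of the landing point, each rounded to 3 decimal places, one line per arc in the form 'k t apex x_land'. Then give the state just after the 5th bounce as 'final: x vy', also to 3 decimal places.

Arc 1: start y=8.500, vy=11.630 → t=2.910, apex=15.263, x_land=30.149, impact vy=-17.472
  bounce: vy ← 0.77·17.472 = 13.453
Arc 2: start y=0.000, vy=13.453 → t=2.691, apex=9.049, x_land=58.024, impact vy=-13.453
  bounce: vy ← 0.77·13.453 = 10.359
Arc 3: start y=0.000, vy=10.359 → t=2.072, apex=5.365, x_land=79.488, impact vy=-10.359
  bounce: vy ← 0.77·10.359 = 7.976
Arc 4: start y=0.000, vy=7.976 → t=1.595, apex=3.181, x_land=96.015, impact vy=-7.976
  bounce: vy ← 0.77·7.976 = 6.142
Arc 5: start y=0.000, vy=6.142 → t=1.228, apex=1.886, x_land=108.741, impact vy=-6.142
  bounce: vy ← 0.77·6.142 = 4.729

1 2.910 15.263 30.149
2 2.691 9.049 58.024
3 2.072 5.365 79.488
4 1.595 3.181 96.015
5 1.228 1.886 108.741
final: 108.741 4.729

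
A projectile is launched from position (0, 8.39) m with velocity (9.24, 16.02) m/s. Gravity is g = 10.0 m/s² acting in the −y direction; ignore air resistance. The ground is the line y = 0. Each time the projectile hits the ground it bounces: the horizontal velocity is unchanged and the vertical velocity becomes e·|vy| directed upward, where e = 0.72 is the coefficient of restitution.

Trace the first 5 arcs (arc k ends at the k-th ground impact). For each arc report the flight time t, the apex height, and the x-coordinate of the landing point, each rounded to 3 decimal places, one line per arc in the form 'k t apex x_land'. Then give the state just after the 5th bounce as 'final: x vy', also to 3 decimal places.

Arc 1: start y=8.390, vy=16.020 → t=3.662, apex=21.222, x_land=33.839, impact vy=-20.602
  bounce: vy ← 0.72·20.602 = 14.833
Arc 2: start y=0.000, vy=14.833 → t=2.967, apex=11.001, x_land=61.251, impact vy=-14.833
  bounce: vy ← 0.72·14.833 = 10.680
Arc 3: start y=0.000, vy=10.680 → t=2.136, apex=5.703, x_land=80.988, impact vy=-10.680
  bounce: vy ← 0.72·10.680 = 7.690
Arc 4: start y=0.000, vy=7.690 → t=1.538, apex=2.957, x_land=95.198, impact vy=-7.690
  bounce: vy ← 0.72·7.690 = 5.537
Arc 5: start y=0.000, vy=5.537 → t=1.107, apex=1.533, x_land=105.430, impact vy=-5.537
  bounce: vy ← 0.72·5.537 = 3.986

1 3.662 21.222 33.839
2 2.967 11.001 61.251
3 2.136 5.703 80.988
4 1.538 2.957 95.198
5 1.107 1.533 105.430
final: 105.430 3.986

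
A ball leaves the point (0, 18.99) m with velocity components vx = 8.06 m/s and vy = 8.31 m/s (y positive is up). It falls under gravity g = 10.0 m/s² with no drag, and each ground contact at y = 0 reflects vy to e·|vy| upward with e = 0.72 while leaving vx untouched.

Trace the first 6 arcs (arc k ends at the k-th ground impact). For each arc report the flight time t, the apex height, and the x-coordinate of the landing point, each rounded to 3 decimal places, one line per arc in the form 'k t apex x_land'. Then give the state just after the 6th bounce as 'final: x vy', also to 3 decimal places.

1 2.950 22.443 23.774
2 3.051 11.634 48.364
3 2.197 6.031 66.068
4 1.582 3.127 78.815
5 1.139 1.621 87.993
6 0.820 0.840 94.601
final: 94.601 2.952

Arc 1: start y=18.990, vy=8.310 → t=2.950, apex=22.443, x_land=23.774, impact vy=-21.186
  bounce: vy ← 0.72·21.186 = 15.254
Arc 2: start y=0.000, vy=15.254 → t=3.051, apex=11.634, x_land=48.364, impact vy=-15.254
  bounce: vy ← 0.72·15.254 = 10.983
Arc 3: start y=0.000, vy=10.983 → t=2.197, apex=6.031, x_land=66.068, impact vy=-10.983
  bounce: vy ← 0.72·10.983 = 7.908
Arc 4: start y=0.000, vy=7.908 → t=1.582, apex=3.127, x_land=78.815, impact vy=-7.908
  bounce: vy ← 0.72·7.908 = 5.694
Arc 5: start y=0.000, vy=5.694 → t=1.139, apex=1.621, x_land=87.993, impact vy=-5.694
  bounce: vy ← 0.72·5.694 = 4.099
Arc 6: start y=0.000, vy=4.099 → t=0.820, apex=0.840, x_land=94.601, impact vy=-4.099
  bounce: vy ← 0.72·4.099 = 2.952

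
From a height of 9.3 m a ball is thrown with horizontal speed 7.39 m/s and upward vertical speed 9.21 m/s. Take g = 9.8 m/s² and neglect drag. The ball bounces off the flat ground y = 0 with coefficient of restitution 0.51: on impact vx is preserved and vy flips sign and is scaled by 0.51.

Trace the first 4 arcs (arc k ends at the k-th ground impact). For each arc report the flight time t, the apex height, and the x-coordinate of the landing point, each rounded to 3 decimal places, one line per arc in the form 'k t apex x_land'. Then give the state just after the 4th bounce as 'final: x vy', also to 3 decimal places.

Arc 1: start y=9.300, vy=9.210 → t=2.607, apex=13.628, x_land=19.269, impact vy=-16.343
  bounce: vy ← 0.51·16.343 = 8.335
Arc 2: start y=0.000, vy=8.335 → t=1.701, apex=3.545, x_land=31.840, impact vy=-8.335
  bounce: vy ← 0.51·8.335 = 4.251
Arc 3: start y=0.000, vy=4.251 → t=0.868, apex=0.922, x_land=38.251, impact vy=-4.251
  bounce: vy ← 0.51·4.251 = 2.168
Arc 4: start y=0.000, vy=2.168 → t=0.442, apex=0.240, x_land=41.521, impact vy=-2.168
  bounce: vy ← 0.51·2.168 = 1.106

1 2.607 13.628 19.269
2 1.701 3.545 31.840
3 0.868 0.922 38.251
4 0.442 0.240 41.521
final: 41.521 1.106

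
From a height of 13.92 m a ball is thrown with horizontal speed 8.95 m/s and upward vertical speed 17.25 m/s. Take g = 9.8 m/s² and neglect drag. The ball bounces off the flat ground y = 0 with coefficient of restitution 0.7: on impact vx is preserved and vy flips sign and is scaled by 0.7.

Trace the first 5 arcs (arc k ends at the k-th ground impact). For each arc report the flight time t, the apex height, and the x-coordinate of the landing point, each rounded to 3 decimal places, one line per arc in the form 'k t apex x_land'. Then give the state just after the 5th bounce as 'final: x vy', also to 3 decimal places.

Arc 1: start y=13.920, vy=17.250 → t=4.197, apex=29.102, x_land=37.565, impact vy=-23.883
  bounce: vy ← 0.7·23.883 = 16.718
Arc 2: start y=0.000, vy=16.718 → t=3.412, apex=14.260, x_land=68.101, impact vy=-16.718
  bounce: vy ← 0.7·16.718 = 11.703
Arc 3: start y=0.000, vy=11.703 → t=2.388, apex=6.987, x_land=89.477, impact vy=-11.703
  bounce: vy ← 0.7·11.703 = 8.192
Arc 4: start y=0.000, vy=8.192 → t=1.672, apex=3.424, x_land=104.439, impact vy=-8.192
  bounce: vy ← 0.7·8.192 = 5.734
Arc 5: start y=0.000, vy=5.734 → t=1.170, apex=1.678, x_land=114.913, impact vy=-5.734
  bounce: vy ← 0.7·5.734 = 4.014

1 4.197 29.102 37.565
2 3.412 14.260 68.101
3 2.388 6.987 89.477
4 1.672 3.424 104.439
5 1.170 1.678 114.913
final: 114.913 4.014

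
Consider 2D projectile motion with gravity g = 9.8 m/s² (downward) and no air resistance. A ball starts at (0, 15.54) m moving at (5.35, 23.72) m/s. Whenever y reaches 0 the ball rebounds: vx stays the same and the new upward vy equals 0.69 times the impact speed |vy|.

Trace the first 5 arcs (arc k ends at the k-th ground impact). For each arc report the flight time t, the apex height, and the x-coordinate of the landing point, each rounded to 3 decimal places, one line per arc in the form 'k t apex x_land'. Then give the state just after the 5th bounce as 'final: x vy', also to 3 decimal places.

Arc 1: start y=15.540, vy=23.720 → t=5.425, apex=44.246, x_land=29.026, impact vy=-29.449
  bounce: vy ← 0.69·29.449 = 20.320
Arc 2: start y=0.000, vy=20.320 → t=4.147, apex=21.066, x_land=51.211, impact vy=-20.320
  bounce: vy ← 0.69·20.320 = 14.020
Arc 3: start y=0.000, vy=14.020 → t=2.861, apex=10.029, x_land=66.519, impact vy=-14.020
  bounce: vy ← 0.69·14.020 = 9.674
Arc 4: start y=0.000, vy=9.674 → t=1.974, apex=4.775, x_land=77.082, impact vy=-9.674
  bounce: vy ← 0.69·9.674 = 6.675
Arc 5: start y=0.000, vy=6.675 → t=1.362, apex=2.273, x_land=84.370, impact vy=-6.675
  bounce: vy ← 0.69·6.675 = 4.606

1 5.425 44.246 29.026
2 4.147 21.066 51.211
3 2.861 10.029 66.519
4 1.974 4.775 77.082
5 1.362 2.273 84.370
final: 84.370 4.606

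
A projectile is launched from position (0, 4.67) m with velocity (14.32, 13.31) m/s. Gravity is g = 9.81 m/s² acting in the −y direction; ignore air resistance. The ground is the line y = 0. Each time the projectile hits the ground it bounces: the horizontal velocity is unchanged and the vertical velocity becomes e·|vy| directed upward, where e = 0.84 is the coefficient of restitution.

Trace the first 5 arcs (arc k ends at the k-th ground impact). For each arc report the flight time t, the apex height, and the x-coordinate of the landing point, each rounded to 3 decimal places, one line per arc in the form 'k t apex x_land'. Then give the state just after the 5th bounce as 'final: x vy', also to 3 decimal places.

Arc 1: start y=4.670, vy=13.310 → t=3.028, apex=13.699, x_land=43.361, impact vy=-16.395
  bounce: vy ← 0.84·16.395 = 13.771
Arc 2: start y=0.000, vy=13.771 → t=2.808, apex=9.666, x_land=83.566, impact vy=-13.771
  bounce: vy ← 0.84·13.771 = 11.568
Arc 3: start y=0.000, vy=11.568 → t=2.358, apex=6.821, x_land=117.338, impact vy=-11.568
  bounce: vy ← 0.84·11.568 = 9.717
Arc 4: start y=0.000, vy=9.717 → t=1.981, apex=4.813, x_land=145.707, impact vy=-9.717
  bounce: vy ← 0.84·9.717 = 8.162
Arc 5: start y=0.000, vy=8.162 → t=1.664, apex=3.396, x_land=169.537, impact vy=-8.162
  bounce: vy ← 0.84·8.162 = 6.856

1 3.028 13.699 43.361
2 2.808 9.666 83.566
3 2.358 6.821 117.338
4 1.981 4.813 145.707
5 1.664 3.396 169.537
final: 169.537 6.856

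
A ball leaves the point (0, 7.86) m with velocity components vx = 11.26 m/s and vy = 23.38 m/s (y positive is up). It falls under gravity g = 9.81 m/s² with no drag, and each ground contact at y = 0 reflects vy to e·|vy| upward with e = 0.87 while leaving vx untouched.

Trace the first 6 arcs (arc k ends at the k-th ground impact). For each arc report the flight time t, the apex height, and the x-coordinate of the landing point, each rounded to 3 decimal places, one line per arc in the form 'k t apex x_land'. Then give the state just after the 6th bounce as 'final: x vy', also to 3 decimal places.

1 5.082 35.721 57.222
2 4.696 27.037 110.094
3 4.085 20.464 156.093
4 3.554 15.489 196.112
5 3.092 11.724 230.929
6 2.690 8.874 261.219
final: 261.219 11.480

Arc 1: start y=7.860, vy=23.380 → t=5.082, apex=35.721, x_land=57.222, impact vy=-26.473
  bounce: vy ← 0.87·26.473 = 23.032
Arc 2: start y=0.000, vy=23.032 → t=4.696, apex=27.037, x_land=110.094, impact vy=-23.032
  bounce: vy ← 0.87·23.032 = 20.038
Arc 3: start y=0.000, vy=20.038 → t=4.085, apex=20.464, x_land=156.093, impact vy=-20.038
  bounce: vy ← 0.87·20.038 = 17.433
Arc 4: start y=0.000, vy=17.433 → t=3.554, apex=15.489, x_land=196.112, impact vy=-17.433
  bounce: vy ← 0.87·17.433 = 15.167
Arc 5: start y=0.000, vy=15.167 → t=3.092, apex=11.724, x_land=230.929, impact vy=-15.167
  bounce: vy ← 0.87·15.167 = 13.195
Arc 6: start y=0.000, vy=13.195 → t=2.690, apex=8.874, x_land=261.219, impact vy=-13.195
  bounce: vy ← 0.87·13.195 = 11.480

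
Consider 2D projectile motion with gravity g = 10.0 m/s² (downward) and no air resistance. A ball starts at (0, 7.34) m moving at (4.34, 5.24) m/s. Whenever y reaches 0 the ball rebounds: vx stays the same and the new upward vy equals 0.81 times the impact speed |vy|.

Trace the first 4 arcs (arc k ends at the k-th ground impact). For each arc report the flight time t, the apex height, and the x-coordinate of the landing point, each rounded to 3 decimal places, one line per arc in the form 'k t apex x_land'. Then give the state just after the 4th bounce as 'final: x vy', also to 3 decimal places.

1 1.844 8.713 8.003
2 2.139 5.717 17.284
3 1.732 3.751 24.802
4 1.403 2.461 30.891
final: 30.891 5.682

Arc 1: start y=7.340, vy=5.240 → t=1.844, apex=8.713, x_land=8.003, impact vy=-13.201
  bounce: vy ← 0.81·13.201 = 10.693
Arc 2: start y=0.000, vy=10.693 → t=2.139, apex=5.717, x_land=17.284, impact vy=-10.693
  bounce: vy ← 0.81·10.693 = 8.661
Arc 3: start y=0.000, vy=8.661 → t=1.732, apex=3.751, x_land=24.802, impact vy=-8.661
  bounce: vy ← 0.81·8.661 = 7.015
Arc 4: start y=0.000, vy=7.015 → t=1.403, apex=2.461, x_land=30.891, impact vy=-7.015
  bounce: vy ← 0.81·7.015 = 5.682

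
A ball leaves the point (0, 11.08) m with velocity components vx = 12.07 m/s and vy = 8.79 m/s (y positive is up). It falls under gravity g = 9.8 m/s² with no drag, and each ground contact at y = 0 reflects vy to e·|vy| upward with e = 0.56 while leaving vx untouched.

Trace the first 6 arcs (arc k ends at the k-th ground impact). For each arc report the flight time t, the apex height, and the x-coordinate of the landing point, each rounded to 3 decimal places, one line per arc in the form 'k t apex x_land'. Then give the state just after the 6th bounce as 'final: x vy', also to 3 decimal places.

1 2.648 15.022 31.960
2 1.961 4.711 55.629
3 1.098 1.477 68.884
4 0.615 0.463 76.307
5 0.344 0.145 80.464
6 0.193 0.046 82.792
final: 82.792 0.529

Arc 1: start y=11.080, vy=8.790 → t=2.648, apex=15.022, x_land=31.960, impact vy=-17.159
  bounce: vy ← 0.56·17.159 = 9.609
Arc 2: start y=0.000, vy=9.609 → t=1.961, apex=4.711, x_land=55.629, impact vy=-9.609
  bounce: vy ← 0.56·9.609 = 5.381
Arc 3: start y=0.000, vy=5.381 → t=1.098, apex=1.477, x_land=68.884, impact vy=-5.381
  bounce: vy ← 0.56·5.381 = 3.013
Arc 4: start y=0.000, vy=3.013 → t=0.615, apex=0.463, x_land=76.307, impact vy=-3.013
  bounce: vy ← 0.56·3.013 = 1.688
Arc 5: start y=0.000, vy=1.688 → t=0.344, apex=0.145, x_land=80.464, impact vy=-1.688
  bounce: vy ← 0.56·1.688 = 0.945
Arc 6: start y=0.000, vy=0.945 → t=0.193, apex=0.046, x_land=82.792, impact vy=-0.945
  bounce: vy ← 0.56·0.945 = 0.529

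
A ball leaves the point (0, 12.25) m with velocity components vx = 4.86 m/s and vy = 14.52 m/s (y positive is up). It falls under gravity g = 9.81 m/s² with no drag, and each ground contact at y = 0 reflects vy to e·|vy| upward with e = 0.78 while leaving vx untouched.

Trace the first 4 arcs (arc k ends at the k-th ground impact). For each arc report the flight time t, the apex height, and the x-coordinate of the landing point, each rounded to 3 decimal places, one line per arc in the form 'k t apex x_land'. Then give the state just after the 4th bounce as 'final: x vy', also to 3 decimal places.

Arc 1: start y=12.250, vy=14.520 → t=3.645, apex=22.996, x_land=17.716, impact vy=-21.241
  bounce: vy ← 0.78·21.241 = 16.568
Arc 2: start y=0.000, vy=16.568 → t=3.378, apex=13.991, x_land=34.132, impact vy=-16.568
  bounce: vy ← 0.78·16.568 = 12.923
Arc 3: start y=0.000, vy=12.923 → t=2.635, apex=8.512, x_land=46.937, impact vy=-12.923
  bounce: vy ← 0.78·12.923 = 10.080
Arc 4: start y=0.000, vy=10.080 → t=2.055, apex=5.179, x_land=56.924, impact vy=-10.080
  bounce: vy ← 0.78·10.080 = 7.862

1 3.645 22.996 17.716
2 3.378 13.991 34.132
3 2.635 8.512 46.937
4 2.055 5.179 56.924
final: 56.924 7.862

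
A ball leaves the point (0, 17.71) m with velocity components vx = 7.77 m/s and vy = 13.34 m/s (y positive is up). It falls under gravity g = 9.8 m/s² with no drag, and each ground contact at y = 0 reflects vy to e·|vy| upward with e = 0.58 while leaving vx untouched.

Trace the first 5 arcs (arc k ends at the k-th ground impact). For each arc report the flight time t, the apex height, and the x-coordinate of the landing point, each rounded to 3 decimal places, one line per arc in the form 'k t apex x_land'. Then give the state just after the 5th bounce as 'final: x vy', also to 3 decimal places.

1 3.699 26.789 28.745
2 2.712 9.012 49.819
3 1.573 3.032 62.043
4 0.912 1.020 69.132
5 0.529 0.343 73.244
final: 73.244 1.504

Arc 1: start y=17.710, vy=13.340 → t=3.699, apex=26.789, x_land=28.745, impact vy=-22.914
  bounce: vy ← 0.58·22.914 = 13.290
Arc 2: start y=0.000, vy=13.290 → t=2.712, apex=9.012, x_land=49.819, impact vy=-13.290
  bounce: vy ← 0.58·13.290 = 7.708
Arc 3: start y=0.000, vy=7.708 → t=1.573, apex=3.032, x_land=62.043, impact vy=-7.708
  bounce: vy ← 0.58·7.708 = 4.471
Arc 4: start y=0.000, vy=4.471 → t=0.912, apex=1.020, x_land=69.132, impact vy=-4.471
  bounce: vy ← 0.58·4.471 = 2.593
Arc 5: start y=0.000, vy=2.593 → t=0.529, apex=0.343, x_land=73.244, impact vy=-2.593
  bounce: vy ← 0.58·2.593 = 1.504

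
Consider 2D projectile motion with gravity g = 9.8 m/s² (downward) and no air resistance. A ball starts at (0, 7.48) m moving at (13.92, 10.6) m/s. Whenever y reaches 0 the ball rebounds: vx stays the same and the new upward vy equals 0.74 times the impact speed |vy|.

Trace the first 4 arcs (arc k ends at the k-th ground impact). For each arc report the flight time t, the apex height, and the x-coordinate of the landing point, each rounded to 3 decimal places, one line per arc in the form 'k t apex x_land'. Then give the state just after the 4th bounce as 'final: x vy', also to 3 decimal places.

Arc 1: start y=7.480, vy=10.600 → t=2.724, apex=13.213, x_land=37.914, impact vy=-16.092
  bounce: vy ← 0.74·16.092 = 11.908
Arc 2: start y=0.000, vy=11.908 → t=2.430, apex=7.235, x_land=71.744, impact vy=-11.908
  bounce: vy ← 0.74·11.908 = 8.812
Arc 3: start y=0.000, vy=8.812 → t=1.798, apex=3.962, x_land=96.778, impact vy=-8.812
  bounce: vy ← 0.74·8.812 = 6.521
Arc 4: start y=0.000, vy=6.521 → t=1.331, apex=2.170, x_land=115.303, impact vy=-6.521
  bounce: vy ← 0.74·6.521 = 4.826

1 2.724 13.213 37.914
2 2.430 7.235 71.744
3 1.798 3.962 96.778
4 1.331 2.170 115.303
final: 115.303 4.826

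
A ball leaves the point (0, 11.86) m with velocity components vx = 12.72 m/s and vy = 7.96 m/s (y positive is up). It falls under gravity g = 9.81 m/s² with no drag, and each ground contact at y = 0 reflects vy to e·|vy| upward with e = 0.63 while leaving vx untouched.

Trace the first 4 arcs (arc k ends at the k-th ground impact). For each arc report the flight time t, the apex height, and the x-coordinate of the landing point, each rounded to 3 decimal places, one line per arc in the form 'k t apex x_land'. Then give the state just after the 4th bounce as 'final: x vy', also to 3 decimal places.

Arc 1: start y=11.860, vy=7.960 → t=2.565, apex=15.089, x_land=32.631, impact vy=-17.206
  bounce: vy ← 0.63·17.206 = 10.840
Arc 2: start y=0.000, vy=10.840 → t=2.210, apex=5.989, x_land=60.742, impact vy=-10.840
  bounce: vy ← 0.63·10.840 = 6.829
Arc 3: start y=0.000, vy=6.829 → t=1.392, apex=2.377, x_land=78.452, impact vy=-6.829
  bounce: vy ← 0.63·6.829 = 4.302
Arc 4: start y=0.000, vy=4.302 → t=0.877, apex=0.943, x_land=89.609, impact vy=-4.302
  bounce: vy ← 0.63·4.302 = 2.710

1 2.565 15.089 32.631
2 2.210 5.989 60.742
3 1.392 2.377 78.452
4 0.877 0.943 89.609
final: 89.609 2.710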